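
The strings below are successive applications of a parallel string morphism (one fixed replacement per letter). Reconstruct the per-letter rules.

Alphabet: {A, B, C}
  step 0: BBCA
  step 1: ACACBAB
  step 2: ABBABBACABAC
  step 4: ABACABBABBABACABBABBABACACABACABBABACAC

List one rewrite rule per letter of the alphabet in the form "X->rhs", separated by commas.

A->AB, B->AC, C->B

  step 1 ⇒ step 2: ACACBAB ⇒ AB·B·AB·B·AC·AB·AC
    A ↦ AB
    B ↦ AC
    C ↦ B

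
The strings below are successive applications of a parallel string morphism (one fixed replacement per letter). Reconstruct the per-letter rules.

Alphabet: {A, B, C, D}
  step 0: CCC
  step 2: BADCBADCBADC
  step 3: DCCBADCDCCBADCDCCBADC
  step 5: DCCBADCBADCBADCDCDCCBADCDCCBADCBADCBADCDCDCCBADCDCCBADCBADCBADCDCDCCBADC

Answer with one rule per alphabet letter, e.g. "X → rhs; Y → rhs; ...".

  step 2 ⇒ step 3: BADCBADCBADC ⇒ DC·C·BA·DC·DC·C·BA·DC·DC·C·BA·DC
    A ↦ C
    B ↦ DC
    C ↦ DC
    D ↦ BA

A->C, B->DC, C->DC, D->BA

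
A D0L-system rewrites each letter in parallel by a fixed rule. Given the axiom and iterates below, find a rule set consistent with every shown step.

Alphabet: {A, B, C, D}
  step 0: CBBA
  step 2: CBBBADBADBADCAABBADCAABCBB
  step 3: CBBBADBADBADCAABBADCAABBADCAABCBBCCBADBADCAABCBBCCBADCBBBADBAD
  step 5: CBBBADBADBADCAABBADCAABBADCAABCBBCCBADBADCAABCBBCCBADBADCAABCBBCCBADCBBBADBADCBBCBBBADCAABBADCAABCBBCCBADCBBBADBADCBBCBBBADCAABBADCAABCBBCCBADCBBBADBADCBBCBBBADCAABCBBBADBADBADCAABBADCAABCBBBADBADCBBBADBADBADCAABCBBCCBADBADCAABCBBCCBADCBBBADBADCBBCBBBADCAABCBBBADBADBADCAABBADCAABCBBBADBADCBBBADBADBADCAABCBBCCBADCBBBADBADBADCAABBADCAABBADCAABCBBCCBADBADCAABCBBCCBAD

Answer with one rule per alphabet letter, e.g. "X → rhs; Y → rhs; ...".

  step 2 ⇒ step 3: CBBBADBADBADCAABBADCAABCBB ⇒ CBB·BAD·BAD·BAD·C·AAB·BAD·C·AAB·BAD·C·AAB·CBB·C·C·BAD·BAD·C·AAB·CBB·C·C·BAD·CBB·BAD·BAD
    A ↦ C
    B ↦ BAD
    C ↦ CBB
    D ↦ AAB

A->C, B->BAD, C->CBB, D->AAB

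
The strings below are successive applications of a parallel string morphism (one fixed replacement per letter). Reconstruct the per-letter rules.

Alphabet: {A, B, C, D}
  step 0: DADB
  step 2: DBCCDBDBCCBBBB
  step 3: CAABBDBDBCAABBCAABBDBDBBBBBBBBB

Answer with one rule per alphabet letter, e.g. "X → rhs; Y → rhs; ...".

A->C, B->BB, C->DB, D->CAA

  step 2 ⇒ step 3: DBCCDBDBCCBBBB ⇒ CAA·BB·DB·DB·CAA·BB·CAA·BB·DB·DB·BB·BB·BB·BB
    B ↦ BB
    C ↦ DB
    D ↦ CAA
    A ↦ C  (constrained at step 0)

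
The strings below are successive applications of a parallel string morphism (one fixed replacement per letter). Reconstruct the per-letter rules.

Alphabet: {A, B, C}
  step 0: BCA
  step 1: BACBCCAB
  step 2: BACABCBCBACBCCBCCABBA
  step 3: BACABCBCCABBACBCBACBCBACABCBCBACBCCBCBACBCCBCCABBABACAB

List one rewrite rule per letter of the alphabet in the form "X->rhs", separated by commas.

  step 2 ⇒ step 3: BACABCBCBACBCCBCCABBA ⇒ BA·CAB·CBC·CAB·BA·CBC·BA·CBC·BA·CAB·CBC·BA·CBC·CBC·BA·CBC·CBC·CAB·BA·BA·CAB
    A ↦ CAB
    B ↦ BA
    C ↦ CBC

A->CAB, B->BA, C->CBC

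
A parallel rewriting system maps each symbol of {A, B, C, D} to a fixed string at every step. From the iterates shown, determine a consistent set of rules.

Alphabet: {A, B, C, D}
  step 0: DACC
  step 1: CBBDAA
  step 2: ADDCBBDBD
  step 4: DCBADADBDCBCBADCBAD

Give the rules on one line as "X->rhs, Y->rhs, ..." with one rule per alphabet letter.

A->BD, B->D, C->A, D->CB

  step 1 ⇒ step 2: CBBDAA ⇒ A·D·D·CB·BD·BD
    A ↦ BD
    B ↦ D
    C ↦ A
    D ↦ CB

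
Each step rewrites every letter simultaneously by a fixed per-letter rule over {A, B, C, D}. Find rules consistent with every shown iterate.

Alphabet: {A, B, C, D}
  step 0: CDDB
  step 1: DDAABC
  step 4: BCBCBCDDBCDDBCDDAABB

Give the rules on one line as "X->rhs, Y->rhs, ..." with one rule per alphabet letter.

  step 0 ⇒ step 1: CDDB ⇒ DD·A·A·BC
    B ↦ BC
    C ↦ DD
    D ↦ A
    A ↦ B  (constrained at step 1)

A->B, B->BC, C->DD, D->A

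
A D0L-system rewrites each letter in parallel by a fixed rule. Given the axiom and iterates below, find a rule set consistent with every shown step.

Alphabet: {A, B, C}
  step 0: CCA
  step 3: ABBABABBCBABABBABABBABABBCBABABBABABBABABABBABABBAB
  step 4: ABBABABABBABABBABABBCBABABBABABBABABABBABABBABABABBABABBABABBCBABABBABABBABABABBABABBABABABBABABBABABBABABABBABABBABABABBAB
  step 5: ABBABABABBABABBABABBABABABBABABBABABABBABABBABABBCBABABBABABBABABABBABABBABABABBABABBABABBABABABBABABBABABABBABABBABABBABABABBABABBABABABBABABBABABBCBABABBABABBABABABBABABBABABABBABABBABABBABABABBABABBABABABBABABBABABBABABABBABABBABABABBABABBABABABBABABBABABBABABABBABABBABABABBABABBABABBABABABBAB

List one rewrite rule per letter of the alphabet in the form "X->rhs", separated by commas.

A->ABB, B->AB, C->BCB

  step 4 ⇒ step 5: ABBABABABBABABBABABBCBABABBABABBABABABBABABBABABABBABABBABABBCBABABBABABBABABABBABABBABABABBABABBABABBABABABBABABBABABABBAB ⇒ ABB·AB·AB·ABB·AB·ABB·AB·ABB·AB·AB·ABB·AB·ABB·AB·AB·ABB·AB·ABB·AB·AB·BCB·AB·ABB·AB·ABB·AB·AB·ABB·AB·ABB·AB·AB·ABB·AB·ABB·AB·ABB·AB·AB·ABB·AB·ABB·AB·AB·ABB·AB·ABB·AB·ABB·AB·AB·ABB·AB·ABB·AB·AB·ABB·AB·ABB·AB·AB·BCB·AB·ABB·AB·ABB·AB·AB·ABB·AB·ABB·AB·AB·ABB·AB·ABB·AB·ABB·AB·AB·ABB·AB·ABB·AB·AB·ABB·AB·ABB·AB·ABB·AB·AB·ABB·AB·ABB·AB·AB·ABB·AB·ABB·AB·AB·ABB·AB·ABB·AB·ABB·AB·AB·ABB·AB·ABB·AB·AB·ABB·AB·ABB·AB·ABB·AB·AB·ABB·AB
    A ↦ ABB
    B ↦ AB
    C ↦ BCB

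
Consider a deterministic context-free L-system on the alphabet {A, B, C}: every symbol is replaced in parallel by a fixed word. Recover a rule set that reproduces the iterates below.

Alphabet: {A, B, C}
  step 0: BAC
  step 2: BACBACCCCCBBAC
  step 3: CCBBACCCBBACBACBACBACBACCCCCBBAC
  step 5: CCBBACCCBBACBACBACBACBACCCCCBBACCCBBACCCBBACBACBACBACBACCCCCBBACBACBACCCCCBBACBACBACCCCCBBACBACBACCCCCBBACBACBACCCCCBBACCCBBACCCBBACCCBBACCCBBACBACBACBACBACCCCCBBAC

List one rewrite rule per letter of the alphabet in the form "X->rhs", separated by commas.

  step 2 ⇒ step 3: BACBACCCCCBBAC ⇒ CC·B·BAC·CC·B·BAC·BAC·BAC·BAC·BAC·CC·CC·B·BAC
    A ↦ B
    B ↦ CC
    C ↦ BAC

A->B, B->CC, C->BAC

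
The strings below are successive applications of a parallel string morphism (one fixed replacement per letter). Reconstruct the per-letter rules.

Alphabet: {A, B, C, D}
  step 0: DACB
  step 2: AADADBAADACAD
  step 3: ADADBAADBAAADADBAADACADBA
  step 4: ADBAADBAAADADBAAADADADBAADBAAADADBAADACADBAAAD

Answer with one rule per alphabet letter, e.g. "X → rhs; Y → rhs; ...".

A->AD, B->A, C->AC, D->BA

  step 3 ⇒ step 4: ADADBAADBAAADADBAADACADBA ⇒ AD·BA·AD·BA·A·AD·AD·BA·A·AD·AD·AD·BA·AD·BA·A·AD·AD·BA·AD·AC·AD·BA·A·AD
    A ↦ AD
    B ↦ A
    C ↦ AC
    D ↦ BA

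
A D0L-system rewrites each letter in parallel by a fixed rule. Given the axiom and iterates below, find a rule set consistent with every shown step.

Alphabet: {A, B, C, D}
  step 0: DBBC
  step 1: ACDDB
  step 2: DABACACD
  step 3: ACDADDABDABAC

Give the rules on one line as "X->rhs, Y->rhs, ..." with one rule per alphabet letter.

  step 2 ⇒ step 3: DABACACD ⇒ AC·DA·D·DA·B·DA·B·AC
    A ↦ DA
    B ↦ D
    C ↦ B
    D ↦ AC

A->DA, B->D, C->B, D->AC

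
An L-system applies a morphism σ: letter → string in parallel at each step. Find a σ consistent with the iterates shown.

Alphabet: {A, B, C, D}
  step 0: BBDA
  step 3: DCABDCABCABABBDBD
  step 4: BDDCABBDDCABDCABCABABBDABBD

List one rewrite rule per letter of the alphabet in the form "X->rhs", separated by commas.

  step 3 ⇒ step 4: DCABDCABCABABBDBD ⇒ BD·D·C·AB·BD·D·C·AB·D·C·AB·C·AB·AB·BD·AB·BD
    A ↦ C
    B ↦ AB
    C ↦ D
    D ↦ BD

A->C, B->AB, C->D, D->BD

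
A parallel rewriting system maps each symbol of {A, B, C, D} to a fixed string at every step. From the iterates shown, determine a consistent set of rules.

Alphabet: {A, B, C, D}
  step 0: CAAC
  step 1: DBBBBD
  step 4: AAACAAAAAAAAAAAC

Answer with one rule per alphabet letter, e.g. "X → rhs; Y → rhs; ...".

  step 0 ⇒ step 1: CAAC ⇒ D·BB·BB·D
    A ↦ BB
    C ↦ D
    B ↦ A  (constrained at step 1)
    D ↦ AC  (constrained at step 1)

A->BB, B->A, C->D, D->AC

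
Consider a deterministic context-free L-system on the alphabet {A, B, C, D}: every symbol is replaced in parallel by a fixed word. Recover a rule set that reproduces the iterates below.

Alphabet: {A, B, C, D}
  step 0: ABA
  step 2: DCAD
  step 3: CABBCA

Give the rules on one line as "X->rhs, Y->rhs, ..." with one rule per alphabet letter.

A->B, B->D, C->B, D->CA

  step 2 ⇒ step 3: DCAD ⇒ CA·B·B·CA
    A ↦ B
    C ↦ B
    D ↦ CA
    B ↦ D  (constrained at step 0)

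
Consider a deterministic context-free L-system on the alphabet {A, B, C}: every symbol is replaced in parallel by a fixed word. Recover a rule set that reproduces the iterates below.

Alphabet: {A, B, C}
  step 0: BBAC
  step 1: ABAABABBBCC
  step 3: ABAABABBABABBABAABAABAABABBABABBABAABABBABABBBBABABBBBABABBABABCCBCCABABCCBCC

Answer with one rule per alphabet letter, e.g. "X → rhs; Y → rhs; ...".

  step 0 ⇒ step 1: BBAC ⇒ ABA·ABA·BB·BCC
    A ↦ BB
    B ↦ ABA
    C ↦ BCC

A->BB, B->ABA, C->BCC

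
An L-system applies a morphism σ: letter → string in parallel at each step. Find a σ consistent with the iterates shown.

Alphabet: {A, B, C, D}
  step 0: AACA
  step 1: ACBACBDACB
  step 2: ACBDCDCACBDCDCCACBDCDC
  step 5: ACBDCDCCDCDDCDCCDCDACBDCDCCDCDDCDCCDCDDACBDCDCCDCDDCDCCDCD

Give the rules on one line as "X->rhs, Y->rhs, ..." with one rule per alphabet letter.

A->ACB, B->CDC, C->D, D->C

  step 1 ⇒ step 2: ACBACBDACB ⇒ ACB·D·CDC·ACB·D·CDC·C·ACB·D·CDC
    A ↦ ACB
    B ↦ CDC
    C ↦ D
    D ↦ C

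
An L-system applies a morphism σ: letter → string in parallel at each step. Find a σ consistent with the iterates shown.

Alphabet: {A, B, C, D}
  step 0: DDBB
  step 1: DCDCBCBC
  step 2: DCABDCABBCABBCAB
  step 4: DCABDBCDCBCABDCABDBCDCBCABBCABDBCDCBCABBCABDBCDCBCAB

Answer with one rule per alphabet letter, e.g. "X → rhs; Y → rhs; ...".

A->D, B->BC, C->AB, D->DC

  step 1 ⇒ step 2: DCDCBCBC ⇒ DC·AB·DC·AB·BC·AB·BC·AB
    B ↦ BC
    C ↦ AB
    D ↦ DC
    A ↦ D  (constrained at step 2)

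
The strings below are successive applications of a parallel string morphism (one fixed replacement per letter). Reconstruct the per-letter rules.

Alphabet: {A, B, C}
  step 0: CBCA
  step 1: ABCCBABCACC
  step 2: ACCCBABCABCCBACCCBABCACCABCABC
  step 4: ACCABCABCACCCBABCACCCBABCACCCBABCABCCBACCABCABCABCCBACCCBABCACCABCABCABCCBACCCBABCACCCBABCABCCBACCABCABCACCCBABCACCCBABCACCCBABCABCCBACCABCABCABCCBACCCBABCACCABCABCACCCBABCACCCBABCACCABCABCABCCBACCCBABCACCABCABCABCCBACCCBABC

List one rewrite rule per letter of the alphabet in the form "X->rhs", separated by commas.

A->ACC, B->CB, C->ABC

  step 1 ⇒ step 2: ABCCBABCACC ⇒ ACC·CB·ABC·ABC·CB·ACC·CB·ABC·ACC·ABC·ABC
    A ↦ ACC
    B ↦ CB
    C ↦ ABC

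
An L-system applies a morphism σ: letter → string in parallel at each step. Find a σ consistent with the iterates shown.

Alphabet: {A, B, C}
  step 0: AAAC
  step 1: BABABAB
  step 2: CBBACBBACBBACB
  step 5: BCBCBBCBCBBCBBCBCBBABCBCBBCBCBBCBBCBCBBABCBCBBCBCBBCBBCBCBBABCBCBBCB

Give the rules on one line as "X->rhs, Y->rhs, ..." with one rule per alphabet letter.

A->BA, B->CB, C->B

  step 1 ⇒ step 2: BABABAB ⇒ CB·BA·CB·BA·CB·BA·CB
    A ↦ BA
    B ↦ CB
  step 0 ⇒ step 1: AAAC ⇒ BA·BA·BA·B
    C ↦ B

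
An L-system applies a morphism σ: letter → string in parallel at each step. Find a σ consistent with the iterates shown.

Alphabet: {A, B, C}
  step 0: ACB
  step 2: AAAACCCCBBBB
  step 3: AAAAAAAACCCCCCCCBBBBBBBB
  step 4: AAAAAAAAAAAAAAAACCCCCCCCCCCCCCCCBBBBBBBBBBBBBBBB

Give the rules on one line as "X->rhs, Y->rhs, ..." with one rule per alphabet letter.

A->AA, B->BB, C->CC

  step 3 ⇒ step 4: AAAAAAAACCCCCCCCBBBBBBBB ⇒ AA·AA·AA·AA·AA·AA·AA·AA·CC·CC·CC·CC·CC·CC·CC·CC·BB·BB·BB·BB·BB·BB·BB·BB
    A ↦ AA
    B ↦ BB
    C ↦ CC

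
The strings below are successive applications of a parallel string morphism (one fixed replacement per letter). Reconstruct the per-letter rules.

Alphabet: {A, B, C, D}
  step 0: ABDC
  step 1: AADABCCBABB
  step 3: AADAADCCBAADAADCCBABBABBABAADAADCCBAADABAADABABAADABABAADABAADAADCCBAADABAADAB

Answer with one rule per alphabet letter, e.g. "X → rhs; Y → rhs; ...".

A->AAD, B->AB, C->ABB, D->CCB

  step 0 ⇒ step 1: ABDC ⇒ AAD·AB·CCB·ABB
    A ↦ AAD
    B ↦ AB
    C ↦ ABB
    D ↦ CCB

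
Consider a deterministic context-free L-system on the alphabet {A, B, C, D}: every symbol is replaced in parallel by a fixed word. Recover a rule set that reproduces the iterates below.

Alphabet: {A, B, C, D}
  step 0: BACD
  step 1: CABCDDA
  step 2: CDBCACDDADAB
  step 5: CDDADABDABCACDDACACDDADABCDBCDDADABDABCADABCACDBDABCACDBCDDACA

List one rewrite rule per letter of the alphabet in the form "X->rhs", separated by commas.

  step 1 ⇒ step 2: CABCDDA ⇒ CD·B·CA·CD·DA·DA·B
    A ↦ B
    B ↦ CA
    C ↦ CD
    D ↦ DA

A->B, B->CA, C->CD, D->DA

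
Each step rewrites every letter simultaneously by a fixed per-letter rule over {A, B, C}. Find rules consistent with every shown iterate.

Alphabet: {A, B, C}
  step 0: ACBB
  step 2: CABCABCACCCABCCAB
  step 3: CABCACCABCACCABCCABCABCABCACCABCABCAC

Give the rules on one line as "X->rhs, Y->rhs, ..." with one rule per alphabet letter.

A->C, B->AC, C->CAB

  step 2 ⇒ step 3: CABCABCACCCABCCAB ⇒ CAB·C·AC·CAB·C·AC·CAB·C·CAB·CAB·CAB·C·AC·CAB·CAB·C·AC
    A ↦ C
    B ↦ AC
    C ↦ CAB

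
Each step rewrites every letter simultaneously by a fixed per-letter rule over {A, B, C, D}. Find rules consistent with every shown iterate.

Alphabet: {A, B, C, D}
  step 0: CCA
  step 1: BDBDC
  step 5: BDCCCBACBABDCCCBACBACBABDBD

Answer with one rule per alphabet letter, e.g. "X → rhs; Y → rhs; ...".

  step 0 ⇒ step 1: CCA ⇒ BD·BD·C
    A ↦ C
    C ↦ BD
    B ↦ C  (constrained at step 1)
    D ↦ BA  (constrained at step 1)

A->C, B->C, C->BD, D->BA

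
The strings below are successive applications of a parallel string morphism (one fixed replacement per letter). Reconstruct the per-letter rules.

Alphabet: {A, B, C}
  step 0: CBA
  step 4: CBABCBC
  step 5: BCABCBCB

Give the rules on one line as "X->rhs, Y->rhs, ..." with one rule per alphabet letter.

A->AB, B->C, C->B

  step 4 ⇒ step 5: CBABCBC ⇒ B·C·AB·C·B·C·B
    A ↦ AB
    B ↦ C
    C ↦ B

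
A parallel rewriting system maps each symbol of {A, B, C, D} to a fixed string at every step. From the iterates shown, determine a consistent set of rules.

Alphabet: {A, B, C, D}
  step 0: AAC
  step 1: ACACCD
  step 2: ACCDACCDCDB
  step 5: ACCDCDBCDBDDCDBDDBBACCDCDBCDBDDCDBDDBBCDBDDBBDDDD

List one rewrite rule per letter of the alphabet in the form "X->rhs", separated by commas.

  step 1 ⇒ step 2: ACACCD ⇒ AC·CD·AC·CD·CD·B
    A ↦ AC
    C ↦ CD
    D ↦ B
    B ↦ DD  (constrained at step 2)

A->AC, B->DD, C->CD, D->B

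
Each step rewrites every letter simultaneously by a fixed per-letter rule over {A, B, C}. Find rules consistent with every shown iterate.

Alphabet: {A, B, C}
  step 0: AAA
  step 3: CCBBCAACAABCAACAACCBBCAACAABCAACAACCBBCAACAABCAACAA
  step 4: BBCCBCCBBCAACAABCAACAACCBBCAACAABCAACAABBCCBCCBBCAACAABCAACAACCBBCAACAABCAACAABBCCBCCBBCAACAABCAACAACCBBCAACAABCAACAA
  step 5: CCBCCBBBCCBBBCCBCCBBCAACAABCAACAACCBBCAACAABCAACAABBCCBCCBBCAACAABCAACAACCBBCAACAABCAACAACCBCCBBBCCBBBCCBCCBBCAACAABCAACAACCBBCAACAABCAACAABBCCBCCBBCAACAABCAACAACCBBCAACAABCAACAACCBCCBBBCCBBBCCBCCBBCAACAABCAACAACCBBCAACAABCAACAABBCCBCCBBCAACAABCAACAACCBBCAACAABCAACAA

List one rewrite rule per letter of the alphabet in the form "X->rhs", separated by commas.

  step 4 ⇒ step 5: BBCCBCCBBCAACAABCAACAACCBBCAACAABCAACAABBCCBCCBBCAACAABCAACAACCBBCAACAABCAACAABBCCBCCBBCAACAABCAACAACCBBCAACAABCAACAA ⇒ CCB·CCB·B·B·CCB·B·B·CCB·CCB·B·CAA·CAA·B·CAA·CAA·CCB·B·CAA·CAA·B·CAA·CAA·B·B·CCB·CCB·B·CAA·CAA·B·CAA·CAA·CCB·B·CAA·CAA·B·CAA·CAA·CCB·CCB·B·B·CCB·B·B·CCB·CCB·B·CAA·CAA·B·CAA·CAA·CCB·B·CAA·CAA·B·CAA·CAA·B·B·CCB·CCB·B·CAA·CAA·B·CAA·CAA·CCB·B·CAA·CAA·B·CAA·CAA·CCB·CCB·B·B·CCB·B·B·CCB·CCB·B·CAA·CAA·B·CAA·CAA·CCB·B·CAA·CAA·B·CAA·CAA·B·B·CCB·CCB·B·CAA·CAA·B·CAA·CAA·CCB·B·CAA·CAA·B·CAA·CAA
    A ↦ CAA
    B ↦ CCB
    C ↦ B

A->CAA, B->CCB, C->B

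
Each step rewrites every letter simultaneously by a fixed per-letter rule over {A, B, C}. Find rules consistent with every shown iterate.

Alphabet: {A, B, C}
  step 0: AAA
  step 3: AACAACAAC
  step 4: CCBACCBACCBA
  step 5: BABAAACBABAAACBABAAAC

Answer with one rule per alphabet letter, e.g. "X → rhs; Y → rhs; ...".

A->C, B->AA, C->BA

  step 4 ⇒ step 5: CCBACCBACCBA ⇒ BA·BA·AA·C·BA·BA·AA·C·BA·BA·AA·C
    A ↦ C
    B ↦ AA
    C ↦ BA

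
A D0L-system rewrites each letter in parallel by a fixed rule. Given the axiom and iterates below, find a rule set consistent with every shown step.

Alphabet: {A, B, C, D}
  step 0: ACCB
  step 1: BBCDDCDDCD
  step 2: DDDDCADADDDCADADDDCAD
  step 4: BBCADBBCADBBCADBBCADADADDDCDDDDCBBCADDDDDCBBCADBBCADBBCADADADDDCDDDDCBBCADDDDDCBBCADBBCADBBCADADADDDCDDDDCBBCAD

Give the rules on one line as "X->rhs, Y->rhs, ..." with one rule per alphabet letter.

A->BBC, B->D, C->DDC, D->AD

  step 1 ⇒ step 2: BBCDDCDDCD ⇒ D·D·DDC·AD·AD·DDC·AD·AD·DDC·AD
    B ↦ D
    C ↦ DDC
    D ↦ AD
  step 0 ⇒ step 1: ACCB ⇒ BBC·DDC·DDC·D
    A ↦ BBC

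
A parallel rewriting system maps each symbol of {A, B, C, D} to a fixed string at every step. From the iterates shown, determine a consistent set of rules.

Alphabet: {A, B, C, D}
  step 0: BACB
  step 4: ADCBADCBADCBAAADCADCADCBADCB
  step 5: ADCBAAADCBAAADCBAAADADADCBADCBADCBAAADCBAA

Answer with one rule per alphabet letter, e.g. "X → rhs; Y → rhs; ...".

  step 4 ⇒ step 5: ADCBADCBADCBAAADCADCADCBADCB ⇒ AD·C·B·AA·AD·C·B·AA·AD·C·B·AA·AD·AD·AD·C·B·AD·C·B·AD·C·B·AA·AD·C·B·AA
    A ↦ AD
    B ↦ AA
    C ↦ B
    D ↦ C

A->AD, B->AA, C->B, D->C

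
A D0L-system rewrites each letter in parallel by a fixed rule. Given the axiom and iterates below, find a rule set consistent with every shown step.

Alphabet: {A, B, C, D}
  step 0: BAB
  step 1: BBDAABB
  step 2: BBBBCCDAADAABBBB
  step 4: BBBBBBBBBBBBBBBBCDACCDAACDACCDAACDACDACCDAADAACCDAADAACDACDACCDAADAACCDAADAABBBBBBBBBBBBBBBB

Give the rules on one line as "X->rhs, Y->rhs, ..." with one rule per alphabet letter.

  step 1 ⇒ step 2: BBDAABB ⇒ BB·BB·CC·DAA·DAA·BB·BB
    A ↦ DAA
    B ↦ BB
    D ↦ CC
    C ↦ CDA  (constrained at step 2)

A->DAA, B->BB, C->CDA, D->CC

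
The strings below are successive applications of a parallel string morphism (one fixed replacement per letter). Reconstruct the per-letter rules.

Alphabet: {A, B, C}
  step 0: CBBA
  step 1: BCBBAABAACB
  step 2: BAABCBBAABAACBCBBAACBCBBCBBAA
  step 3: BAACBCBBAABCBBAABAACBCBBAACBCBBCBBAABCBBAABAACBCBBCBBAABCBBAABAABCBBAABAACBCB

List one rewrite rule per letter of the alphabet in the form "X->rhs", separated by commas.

A->CB, B->BAA, C->BCB

  step 2 ⇒ step 3: BAABCBBAABAACBCBBAACBCBBCBBAA ⇒ BAA·CB·CB·BAA·BCB·BAA·BAA·CB·CB·BAA·CB·CB·BCB·BAA·BCB·BAA·BAA·CB·CB·BCB·BAA·BCB·BAA·BAA·BCB·BAA·BAA·CB·CB
    A ↦ CB
    B ↦ BAA
    C ↦ BCB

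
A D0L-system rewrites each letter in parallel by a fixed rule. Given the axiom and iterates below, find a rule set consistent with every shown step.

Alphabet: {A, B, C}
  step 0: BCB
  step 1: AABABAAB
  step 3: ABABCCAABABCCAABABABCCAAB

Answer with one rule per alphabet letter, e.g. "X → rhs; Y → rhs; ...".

A->C, B->AAB, C->AB

  step 0 ⇒ step 1: BCB ⇒ AAB·AB·AAB
    B ↦ AAB
    C ↦ AB
    A ↦ C  (constrained at step 1)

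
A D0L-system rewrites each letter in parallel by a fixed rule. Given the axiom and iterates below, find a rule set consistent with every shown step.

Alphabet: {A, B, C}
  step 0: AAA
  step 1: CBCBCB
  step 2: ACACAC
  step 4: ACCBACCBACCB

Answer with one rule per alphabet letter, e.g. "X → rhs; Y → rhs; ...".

  step 1 ⇒ step 2: CBCBCB ⇒ A·C·A·C·A·C
    B ↦ C
    C ↦ A
  step 0 ⇒ step 1: AAA ⇒ CB·CB·CB
    A ↦ CB

A->CB, B->C, C->A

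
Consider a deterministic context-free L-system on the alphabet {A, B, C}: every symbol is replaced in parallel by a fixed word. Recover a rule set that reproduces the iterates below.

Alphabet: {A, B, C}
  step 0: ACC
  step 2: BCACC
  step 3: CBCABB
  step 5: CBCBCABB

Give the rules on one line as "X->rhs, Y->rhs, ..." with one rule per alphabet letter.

A->CA, B->C, C->B

  step 2 ⇒ step 3: BCACC ⇒ C·B·CA·B·B
    A ↦ CA
    B ↦ C
    C ↦ B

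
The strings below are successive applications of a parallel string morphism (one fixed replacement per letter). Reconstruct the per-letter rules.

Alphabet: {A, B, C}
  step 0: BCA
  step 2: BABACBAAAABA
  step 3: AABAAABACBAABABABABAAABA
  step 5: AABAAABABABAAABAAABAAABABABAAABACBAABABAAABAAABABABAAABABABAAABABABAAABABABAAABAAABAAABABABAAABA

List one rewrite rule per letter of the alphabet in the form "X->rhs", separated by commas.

  step 2 ⇒ step 3: BABACBAAAABA ⇒ AA·BA·AA·BA·CB·AA·BA·BA·BA·BA·AA·BA
    A ↦ BA
    B ↦ AA
    C ↦ CB

A->BA, B->AA, C->CB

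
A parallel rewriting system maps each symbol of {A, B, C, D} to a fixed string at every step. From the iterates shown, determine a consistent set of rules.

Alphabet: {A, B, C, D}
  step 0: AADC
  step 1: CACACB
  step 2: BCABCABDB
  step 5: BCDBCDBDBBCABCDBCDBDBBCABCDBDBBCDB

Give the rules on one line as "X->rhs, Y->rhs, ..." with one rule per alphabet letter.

A->CA, B->DB, C->B, D->C

  step 1 ⇒ step 2: CACACB ⇒ B·CA·B·CA·B·DB
    A ↦ CA
    B ↦ DB
    C ↦ B
  step 0 ⇒ step 1: AADC ⇒ CA·CA·C·B
    D ↦ C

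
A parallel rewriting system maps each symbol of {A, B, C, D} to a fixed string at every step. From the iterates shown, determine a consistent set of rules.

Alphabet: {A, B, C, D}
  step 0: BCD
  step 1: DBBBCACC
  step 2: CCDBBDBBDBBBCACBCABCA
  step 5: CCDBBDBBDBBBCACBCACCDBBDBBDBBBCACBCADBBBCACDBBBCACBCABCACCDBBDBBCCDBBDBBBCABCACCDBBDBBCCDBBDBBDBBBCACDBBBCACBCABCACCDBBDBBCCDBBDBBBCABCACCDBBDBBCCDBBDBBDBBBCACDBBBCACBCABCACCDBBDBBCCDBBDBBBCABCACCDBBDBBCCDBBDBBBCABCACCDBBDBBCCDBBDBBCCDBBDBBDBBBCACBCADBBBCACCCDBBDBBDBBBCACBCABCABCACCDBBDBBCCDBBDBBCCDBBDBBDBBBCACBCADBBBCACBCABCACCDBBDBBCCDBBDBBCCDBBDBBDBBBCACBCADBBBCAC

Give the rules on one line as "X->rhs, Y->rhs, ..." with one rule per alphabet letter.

  step 1 ⇒ step 2: DBBBCACC ⇒ CC·DBB·DBB·DBB·BCA·C·BCA·BCA
    A ↦ C
    B ↦ DBB
    C ↦ BCA
    D ↦ CC

A->C, B->DBB, C->BCA, D->CC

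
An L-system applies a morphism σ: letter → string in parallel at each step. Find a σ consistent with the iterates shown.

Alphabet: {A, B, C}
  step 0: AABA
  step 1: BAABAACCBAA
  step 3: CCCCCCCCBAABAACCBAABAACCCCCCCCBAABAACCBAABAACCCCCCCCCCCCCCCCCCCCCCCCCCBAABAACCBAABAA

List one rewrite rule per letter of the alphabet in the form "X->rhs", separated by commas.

A->BAA, B->CC, C->CCC

  step 0 ⇒ step 1: AABA ⇒ BAA·BAA·CC·BAA
    A ↦ BAA
    B ↦ CC
    C ↦ CCC  (constrained at step 1)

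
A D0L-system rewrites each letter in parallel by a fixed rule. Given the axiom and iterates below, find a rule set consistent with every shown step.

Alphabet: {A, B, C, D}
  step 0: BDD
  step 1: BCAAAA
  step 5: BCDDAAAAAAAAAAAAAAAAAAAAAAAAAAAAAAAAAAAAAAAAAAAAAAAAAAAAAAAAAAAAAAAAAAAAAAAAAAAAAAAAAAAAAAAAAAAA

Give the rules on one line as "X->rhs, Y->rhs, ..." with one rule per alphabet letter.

  step 0 ⇒ step 1: BDD ⇒ BC·AA·AA
    B ↦ BC
    D ↦ AA
    A ↦ AA  (constrained at step 1)
    C ↦ DD  (constrained at step 1)

A->AA, B->BC, C->DD, D->AA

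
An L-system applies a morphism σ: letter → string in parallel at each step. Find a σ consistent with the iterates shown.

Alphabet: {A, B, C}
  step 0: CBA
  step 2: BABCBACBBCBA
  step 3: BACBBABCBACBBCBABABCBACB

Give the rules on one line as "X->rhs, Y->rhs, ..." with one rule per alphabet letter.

A->CB, B->BA, C->BC

  step 2 ⇒ step 3: BABCBACBBCBA ⇒ BA·CB·BA·BC·BA·CB·BC·BA·BA·BC·BA·CB
    A ↦ CB
    B ↦ BA
    C ↦ BC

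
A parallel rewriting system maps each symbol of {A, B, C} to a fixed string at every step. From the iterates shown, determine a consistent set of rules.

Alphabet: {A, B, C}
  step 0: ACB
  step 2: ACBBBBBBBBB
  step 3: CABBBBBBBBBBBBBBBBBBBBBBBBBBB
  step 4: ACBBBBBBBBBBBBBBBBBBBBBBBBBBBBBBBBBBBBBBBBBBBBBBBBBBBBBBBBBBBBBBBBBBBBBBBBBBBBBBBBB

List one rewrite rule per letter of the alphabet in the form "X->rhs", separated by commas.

A->C, B->BBB, C->A

  step 3 ⇒ step 4: CABBBBBBBBBBBBBBBBBBBBBBBBBBB ⇒ A·C·BBB·BBB·BBB·BBB·BBB·BBB·BBB·BBB·BBB·BBB·BBB·BBB·BBB·BBB·BBB·BBB·BBB·BBB·BBB·BBB·BBB·BBB·BBB·BBB·BBB·BBB·BBB
    A ↦ C
    B ↦ BBB
    C ↦ A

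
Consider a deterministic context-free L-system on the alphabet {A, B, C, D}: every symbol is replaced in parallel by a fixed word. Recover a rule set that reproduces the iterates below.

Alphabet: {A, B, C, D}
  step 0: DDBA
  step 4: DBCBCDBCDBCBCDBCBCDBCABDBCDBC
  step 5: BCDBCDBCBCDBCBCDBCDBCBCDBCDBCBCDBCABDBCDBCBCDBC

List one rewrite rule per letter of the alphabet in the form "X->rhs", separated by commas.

A->AB, B->D, C->BC, D->BC

  step 4 ⇒ step 5: DBCBCDBCDBCBCDBCBCDBCABDBCDBC ⇒ BC·D·BC·D·BC·BC·D·BC·BC·D·BC·D·BC·BC·D·BC·D·BC·BC·D·BC·AB·D·BC·D·BC·BC·D·BC
    A ↦ AB
    B ↦ D
    C ↦ BC
    D ↦ BC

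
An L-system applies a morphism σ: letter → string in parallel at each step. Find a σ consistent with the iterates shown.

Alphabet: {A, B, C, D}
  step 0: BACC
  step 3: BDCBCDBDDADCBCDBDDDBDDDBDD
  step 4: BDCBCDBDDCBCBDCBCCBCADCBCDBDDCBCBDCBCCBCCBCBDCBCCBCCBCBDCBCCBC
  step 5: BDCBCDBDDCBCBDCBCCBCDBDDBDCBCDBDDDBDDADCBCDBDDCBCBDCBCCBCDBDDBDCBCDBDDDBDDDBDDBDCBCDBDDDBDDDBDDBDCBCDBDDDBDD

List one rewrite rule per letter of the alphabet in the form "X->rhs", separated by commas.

A->AD, B->BD, C->D, D->CBC

  step 4 ⇒ step 5: BDCBCDBDDCBCBDCBCCBCADCBCDBDDCBCBDCBCCBCCBCBDCBCCBCCBCBDCBCCBC ⇒ BD·CBC·D·BD·D·CBC·BD·CBC·CBC·D·BD·D·BD·CBC·D·BD·D·D·BD·D·AD·CBC·D·BD·D·CBC·BD·CBC·CBC·D·BD·D·BD·CBC·D·BD·D·D·BD·D·D·BD·D·BD·CBC·D·BD·D·D·BD·D·D·BD·D·BD·CBC·D·BD·D·D·BD·D
    A ↦ AD
    B ↦ BD
    C ↦ D
    D ↦ CBC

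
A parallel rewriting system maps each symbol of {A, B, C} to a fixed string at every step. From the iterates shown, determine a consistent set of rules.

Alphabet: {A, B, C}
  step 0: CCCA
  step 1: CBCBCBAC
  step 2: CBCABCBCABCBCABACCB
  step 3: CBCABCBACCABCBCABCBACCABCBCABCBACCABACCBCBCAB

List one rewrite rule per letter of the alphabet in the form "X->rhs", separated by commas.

  step 2 ⇒ step 3: CBCABCBCABCBCABACCB ⇒ CB·CAB·CB·AC·CAB·CB·CAB·CB·AC·CAB·CB·CAB·CB·AC·CAB·AC·CB·CB·CAB
    A ↦ AC
    B ↦ CAB
    C ↦ CB

A->AC, B->CAB, C->CB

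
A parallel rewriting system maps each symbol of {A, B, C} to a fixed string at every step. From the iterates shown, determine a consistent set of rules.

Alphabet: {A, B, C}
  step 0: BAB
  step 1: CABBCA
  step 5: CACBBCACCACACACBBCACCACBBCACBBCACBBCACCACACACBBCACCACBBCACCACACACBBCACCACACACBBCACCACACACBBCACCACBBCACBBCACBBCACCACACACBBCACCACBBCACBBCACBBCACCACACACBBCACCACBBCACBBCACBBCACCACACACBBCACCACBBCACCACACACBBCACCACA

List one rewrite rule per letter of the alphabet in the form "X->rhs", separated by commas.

  step 0 ⇒ step 1: BAB ⇒ CA·BB·CA
    A ↦ BB
    B ↦ CA
    C ↦ CAC  (constrained at step 1)

A->BB, B->CA, C->CAC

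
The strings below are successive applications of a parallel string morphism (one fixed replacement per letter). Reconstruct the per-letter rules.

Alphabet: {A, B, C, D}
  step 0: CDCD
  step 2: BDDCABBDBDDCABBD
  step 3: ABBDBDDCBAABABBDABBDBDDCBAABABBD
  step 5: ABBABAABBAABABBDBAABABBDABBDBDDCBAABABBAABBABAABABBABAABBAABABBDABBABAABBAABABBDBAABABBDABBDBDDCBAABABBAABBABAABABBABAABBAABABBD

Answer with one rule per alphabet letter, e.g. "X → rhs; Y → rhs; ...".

A->BA, B->AB, C->DC, D->BD

  step 2 ⇒ step 3: BDDCABBDBDDCABBD ⇒ AB·BD·BD·DC·BA·AB·AB·BD·AB·BD·BD·DC·BA·AB·AB·BD
    A ↦ BA
    B ↦ AB
    C ↦ DC
    D ↦ BD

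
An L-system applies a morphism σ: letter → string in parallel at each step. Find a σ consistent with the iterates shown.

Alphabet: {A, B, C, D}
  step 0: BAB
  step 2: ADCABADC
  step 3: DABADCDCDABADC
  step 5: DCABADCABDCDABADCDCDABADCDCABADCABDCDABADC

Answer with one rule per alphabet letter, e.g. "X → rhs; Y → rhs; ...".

  step 2 ⇒ step 3: ADCABADC ⇒ D·AB·ADC·D·C·D·AB·ADC
    A ↦ D
    B ↦ C
    C ↦ ADC
    D ↦ AB

A->D, B->C, C->ADC, D->AB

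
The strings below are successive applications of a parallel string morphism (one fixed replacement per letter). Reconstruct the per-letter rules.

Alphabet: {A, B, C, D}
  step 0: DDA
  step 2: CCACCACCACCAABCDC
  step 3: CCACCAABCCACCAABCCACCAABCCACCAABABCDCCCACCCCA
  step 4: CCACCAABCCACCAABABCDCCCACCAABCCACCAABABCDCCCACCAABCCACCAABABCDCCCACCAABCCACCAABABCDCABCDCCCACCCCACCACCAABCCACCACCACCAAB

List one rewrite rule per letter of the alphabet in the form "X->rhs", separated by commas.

A->AB, B->CDC, C->CCA, D->CC

  step 3 ⇒ step 4: CCACCAABCCACCAABCCACCAABCCACCAABABCDCCCACCCCA ⇒ CCA·CCA·AB·CCA·CCA·AB·AB·CDC·CCA·CCA·AB·CCA·CCA·AB·AB·CDC·CCA·CCA·AB·CCA·CCA·AB·AB·CDC·CCA·CCA·AB·CCA·CCA·AB·AB·CDC·AB·CDC·CCA·CC·CCA·CCA·CCA·AB·CCA·CCA·CCA·CCA·AB
    A ↦ AB
    B ↦ CDC
    C ↦ CCA
    D ↦ CC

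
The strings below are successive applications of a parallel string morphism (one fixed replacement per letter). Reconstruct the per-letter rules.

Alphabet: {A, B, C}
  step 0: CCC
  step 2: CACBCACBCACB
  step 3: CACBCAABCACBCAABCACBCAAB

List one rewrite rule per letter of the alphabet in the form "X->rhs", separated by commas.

  step 2 ⇒ step 3: CACBCACBCACB ⇒ CA·CB·CA·AB·CA·CB·CA·AB·CA·CB·CA·AB
    A ↦ CB
    B ↦ AB
    C ↦ CA

A->CB, B->AB, C->CA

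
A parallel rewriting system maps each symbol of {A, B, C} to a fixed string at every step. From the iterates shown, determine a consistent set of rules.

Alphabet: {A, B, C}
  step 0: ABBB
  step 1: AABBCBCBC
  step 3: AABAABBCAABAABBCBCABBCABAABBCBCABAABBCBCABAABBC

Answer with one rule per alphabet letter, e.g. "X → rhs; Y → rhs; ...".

  step 0 ⇒ step 1: ABBB ⇒ AAB·BC·BC·BC
    A ↦ AAB
    B ↦ BC
    C ↦ AB  (constrained at step 1)

A->AAB, B->BC, C->AB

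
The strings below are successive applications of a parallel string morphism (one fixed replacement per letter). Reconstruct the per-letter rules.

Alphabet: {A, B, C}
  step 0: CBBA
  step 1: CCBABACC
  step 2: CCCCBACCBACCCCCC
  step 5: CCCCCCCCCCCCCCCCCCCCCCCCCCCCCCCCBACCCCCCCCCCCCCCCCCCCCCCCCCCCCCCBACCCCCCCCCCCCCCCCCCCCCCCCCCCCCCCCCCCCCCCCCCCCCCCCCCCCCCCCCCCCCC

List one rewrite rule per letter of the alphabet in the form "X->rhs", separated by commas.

A->CC, B->BA, C->CC

  step 1 ⇒ step 2: CCBABACC ⇒ CC·CC·BA·CC·BA·CC·CC·CC
    A ↦ CC
    B ↦ BA
    C ↦ CC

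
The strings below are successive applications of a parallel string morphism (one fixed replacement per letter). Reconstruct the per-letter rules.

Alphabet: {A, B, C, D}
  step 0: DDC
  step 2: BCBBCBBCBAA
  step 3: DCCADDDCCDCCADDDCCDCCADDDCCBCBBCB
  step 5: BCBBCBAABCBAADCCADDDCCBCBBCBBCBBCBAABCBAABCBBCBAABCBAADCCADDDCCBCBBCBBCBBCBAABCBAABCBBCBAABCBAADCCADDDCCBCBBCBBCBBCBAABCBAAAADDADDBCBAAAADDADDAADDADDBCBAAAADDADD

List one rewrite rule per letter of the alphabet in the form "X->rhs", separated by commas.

A->BCB, B->DCC, C->ADD, D->A

  step 2 ⇒ step 3: BCBBCBBCBAA ⇒ DCC·ADD·DCC·DCC·ADD·DCC·DCC·ADD·DCC·BCB·BCB
    A ↦ BCB
    B ↦ DCC
    C ↦ ADD
    D ↦ A  (constrained at step 0)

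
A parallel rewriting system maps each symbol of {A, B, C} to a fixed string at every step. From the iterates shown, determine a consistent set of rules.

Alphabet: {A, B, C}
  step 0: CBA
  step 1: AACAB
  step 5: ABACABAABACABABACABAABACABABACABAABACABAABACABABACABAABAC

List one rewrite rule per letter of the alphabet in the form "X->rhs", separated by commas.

A->AB, B->AC, C->A

  step 0 ⇒ step 1: CBA ⇒ A·AC·AB
    A ↦ AB
    B ↦ AC
    C ↦ A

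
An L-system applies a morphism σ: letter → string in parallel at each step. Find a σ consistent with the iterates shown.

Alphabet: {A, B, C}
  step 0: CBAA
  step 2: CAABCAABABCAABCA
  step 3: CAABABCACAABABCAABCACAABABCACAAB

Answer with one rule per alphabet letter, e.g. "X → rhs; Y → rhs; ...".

A->AB, B->CA, C->CA

  step 2 ⇒ step 3: CAABCAABABCAABCA ⇒ CA·AB·AB·CA·CA·AB·AB·CA·AB·CA·CA·AB·AB·CA·CA·AB
    A ↦ AB
    B ↦ CA
    C ↦ CA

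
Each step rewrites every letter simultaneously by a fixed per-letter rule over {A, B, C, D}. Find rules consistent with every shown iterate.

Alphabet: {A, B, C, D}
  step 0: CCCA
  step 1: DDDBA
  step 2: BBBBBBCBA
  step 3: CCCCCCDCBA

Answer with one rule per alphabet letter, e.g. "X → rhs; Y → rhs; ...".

  step 2 ⇒ step 3: BBBBBBCBA ⇒ C·C·C·C·C·C·D·C·BA
    A ↦ BA
    B ↦ C
    C ↦ D
  step 1 ⇒ step 2: DDDBA ⇒ BB·BB·BB·C·BA
    D ↦ BB

A->BA, B->C, C->D, D->BB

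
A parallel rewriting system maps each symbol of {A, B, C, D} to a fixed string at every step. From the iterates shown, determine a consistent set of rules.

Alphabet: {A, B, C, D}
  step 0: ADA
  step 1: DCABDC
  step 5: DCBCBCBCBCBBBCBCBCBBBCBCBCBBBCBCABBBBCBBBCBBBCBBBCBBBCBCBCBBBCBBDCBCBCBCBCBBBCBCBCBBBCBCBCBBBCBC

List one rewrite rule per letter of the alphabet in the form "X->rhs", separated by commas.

  step 0 ⇒ step 1: ADA ⇒ DC·AB·DC
    A ↦ DC
    D ↦ AB
    B ↦ BC  (constrained at step 1)
    C ↦ BB  (constrained at step 1)

A->DC, B->BC, C->BB, D->AB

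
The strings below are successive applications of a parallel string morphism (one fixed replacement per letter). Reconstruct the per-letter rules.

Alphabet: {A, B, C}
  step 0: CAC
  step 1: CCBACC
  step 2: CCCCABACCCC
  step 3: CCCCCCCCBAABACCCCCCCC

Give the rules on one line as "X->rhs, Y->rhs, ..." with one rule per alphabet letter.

A->BA, B->A, C->CC

  step 2 ⇒ step 3: CCCCABACCCC ⇒ CC·CC·CC·CC·BA·A·BA·CC·CC·CC·CC
    A ↦ BA
    B ↦ A
    C ↦ CC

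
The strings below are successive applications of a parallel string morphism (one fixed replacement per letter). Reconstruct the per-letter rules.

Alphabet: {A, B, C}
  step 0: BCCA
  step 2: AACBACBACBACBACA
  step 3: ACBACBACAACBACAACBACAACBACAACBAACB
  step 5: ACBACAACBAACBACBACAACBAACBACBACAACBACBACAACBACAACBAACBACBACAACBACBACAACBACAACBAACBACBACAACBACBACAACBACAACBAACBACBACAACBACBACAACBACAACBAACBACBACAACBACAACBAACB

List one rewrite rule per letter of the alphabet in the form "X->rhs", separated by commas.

A->ACB, B->CA, C->A

  step 2 ⇒ step 3: AACBACBACBACBACA ⇒ ACB·ACB·A·CA·ACB·A·CA·ACB·A·CA·ACB·A·CA·ACB·A·ACB
    A ↦ ACB
    B ↦ CA
    C ↦ A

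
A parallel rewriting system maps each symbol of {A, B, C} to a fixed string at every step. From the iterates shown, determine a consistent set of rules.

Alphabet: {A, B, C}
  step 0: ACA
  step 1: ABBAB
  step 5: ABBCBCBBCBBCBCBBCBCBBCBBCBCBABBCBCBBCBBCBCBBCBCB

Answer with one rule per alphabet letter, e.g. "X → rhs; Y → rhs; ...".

  step 0 ⇒ step 1: ACA ⇒ AB·B·AB
    A ↦ AB
    C ↦ B
    B ↦ BC  (constrained at step 1)

A->AB, B->BC, C->B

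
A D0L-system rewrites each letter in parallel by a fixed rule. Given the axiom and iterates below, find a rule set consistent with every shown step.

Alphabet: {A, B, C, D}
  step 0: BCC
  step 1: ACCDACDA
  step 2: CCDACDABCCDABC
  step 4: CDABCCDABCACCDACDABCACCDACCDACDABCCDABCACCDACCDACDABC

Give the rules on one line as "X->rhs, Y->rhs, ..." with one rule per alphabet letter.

A->C, B->AC, C->CDA, D->B

  step 1 ⇒ step 2: ACCDACDA ⇒ C·CDA·CDA·B·C·CDA·B·C
    A ↦ C
    C ↦ CDA
    D ↦ B
  step 0 ⇒ step 1: BCC ⇒ AC·CDA·CDA
    B ↦ AC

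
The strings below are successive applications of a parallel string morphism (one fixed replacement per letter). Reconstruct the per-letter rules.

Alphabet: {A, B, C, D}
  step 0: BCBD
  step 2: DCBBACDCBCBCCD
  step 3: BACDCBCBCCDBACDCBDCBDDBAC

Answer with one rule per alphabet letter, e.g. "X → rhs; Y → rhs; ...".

A->CC, B->CB, C->D, D->BAC

  step 2 ⇒ step 3: DCBBACDCBCBCCD ⇒ BAC·D·CB·CB·CC·D·BAC·D·CB·D·CB·D·D·BAC
    A ↦ CC
    B ↦ CB
    C ↦ D
    D ↦ BAC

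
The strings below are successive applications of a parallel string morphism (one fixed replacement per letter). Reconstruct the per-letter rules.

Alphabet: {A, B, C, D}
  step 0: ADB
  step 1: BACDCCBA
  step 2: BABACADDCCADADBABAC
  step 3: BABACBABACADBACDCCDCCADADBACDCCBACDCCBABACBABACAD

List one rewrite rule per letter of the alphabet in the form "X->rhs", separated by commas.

  step 2 ⇒ step 3: BABACADDCCADADBABAC ⇒ BA·BAC·BA·BAC·AD·BAC·DCC·DCC·AD·AD·BAC·DCC·BAC·DCC·BA·BAC·BA·BAC·AD
    A ↦ BAC
    B ↦ BA
    C ↦ AD
    D ↦ DCC

A->BAC, B->BA, C->AD, D->DCC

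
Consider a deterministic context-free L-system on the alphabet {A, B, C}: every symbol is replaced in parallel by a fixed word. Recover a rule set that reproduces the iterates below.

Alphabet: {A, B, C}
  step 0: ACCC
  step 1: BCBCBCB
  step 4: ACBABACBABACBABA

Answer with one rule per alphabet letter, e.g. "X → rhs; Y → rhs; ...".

  step 0 ⇒ step 1: ACCC ⇒ B·CB·CB·CB
    A ↦ B
    C ↦ CB
    B ↦ A  (constrained at step 1)

A->B, B->A, C->CB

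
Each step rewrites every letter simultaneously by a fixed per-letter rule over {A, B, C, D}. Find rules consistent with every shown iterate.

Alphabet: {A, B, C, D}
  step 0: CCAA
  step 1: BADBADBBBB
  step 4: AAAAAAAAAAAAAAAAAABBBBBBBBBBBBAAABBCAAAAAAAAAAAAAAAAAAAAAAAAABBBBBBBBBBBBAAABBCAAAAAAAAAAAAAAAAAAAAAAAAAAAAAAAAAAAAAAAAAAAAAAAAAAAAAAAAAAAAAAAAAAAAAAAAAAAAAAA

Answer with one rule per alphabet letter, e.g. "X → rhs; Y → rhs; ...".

A->BB, B->AAA, C->BAD, D->CA

  step 0 ⇒ step 1: CCAA ⇒ BAD·BAD·BB·BB
    A ↦ BB
    C ↦ BAD
    B ↦ AAA  (constrained at step 1)
    D ↦ CA  (constrained at step 1)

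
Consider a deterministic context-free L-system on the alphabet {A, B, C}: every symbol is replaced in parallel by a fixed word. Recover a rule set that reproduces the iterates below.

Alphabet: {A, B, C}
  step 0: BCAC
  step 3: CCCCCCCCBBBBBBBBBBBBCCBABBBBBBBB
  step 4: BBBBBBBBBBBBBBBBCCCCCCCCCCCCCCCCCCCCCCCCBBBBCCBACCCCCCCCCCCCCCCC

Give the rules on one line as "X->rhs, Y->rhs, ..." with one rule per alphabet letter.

A->BA, B->CC, C->BB

  step 3 ⇒ step 4: CCCCCCCCBBBBBBBBBBBBCCBABBBBBBBB ⇒ BB·BB·BB·BB·BB·BB·BB·BB·CC·CC·CC·CC·CC·CC·CC·CC·CC·CC·CC·CC·BB·BB·CC·BA·CC·CC·CC·CC·CC·CC·CC·CC
    A ↦ BA
    B ↦ CC
    C ↦ BB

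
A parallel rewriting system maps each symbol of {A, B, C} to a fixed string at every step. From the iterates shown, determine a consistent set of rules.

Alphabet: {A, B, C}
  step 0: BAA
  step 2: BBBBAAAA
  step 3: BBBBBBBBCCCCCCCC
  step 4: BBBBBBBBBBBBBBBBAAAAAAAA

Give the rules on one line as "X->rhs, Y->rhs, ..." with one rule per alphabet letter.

A->CC, B->BB, C->A

  step 3 ⇒ step 4: BBBBBBBBCCCCCCCC ⇒ BB·BB·BB·BB·BB·BB·BB·BB·A·A·A·A·A·A·A·A
    B ↦ BB
    C ↦ A
  step 2 ⇒ step 3: BBBBAAAA ⇒ BB·BB·BB·BB·CC·CC·CC·CC
    A ↦ CC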